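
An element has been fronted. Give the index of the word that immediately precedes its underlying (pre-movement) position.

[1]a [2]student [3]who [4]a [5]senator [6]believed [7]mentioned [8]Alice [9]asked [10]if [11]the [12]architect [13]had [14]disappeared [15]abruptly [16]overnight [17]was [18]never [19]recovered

The displaced element is "a student" (word 2).
It is linked across 1 clause boundary (Ø).
It functions as the subject of "mentioned", so the gap sits immediately after word 6 ("believed").
Base order: A senator believed that a student mentioned Alice asked if the architect had disappeared abruptly overnight.

6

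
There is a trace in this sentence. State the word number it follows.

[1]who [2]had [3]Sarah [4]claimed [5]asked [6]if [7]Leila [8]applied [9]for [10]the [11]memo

The displaced element is "who" (word 1).
It is linked across 1 clause boundary (Ø).
It functions as the subject of "asked", so the gap sits immediately after word 4 ("claimed").
Base order: Sarah had claimed that who asked if Leila applied for the memo.

4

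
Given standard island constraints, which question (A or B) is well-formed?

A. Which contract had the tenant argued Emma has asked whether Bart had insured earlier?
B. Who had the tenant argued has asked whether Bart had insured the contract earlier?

B

In A, the wh-phrase is extracted from inside a wh-island (introduced by "whether"), which blocks movement.
In B, the extraction path crosses only that-complement boundaries, which are transparent.
So B is grammatical.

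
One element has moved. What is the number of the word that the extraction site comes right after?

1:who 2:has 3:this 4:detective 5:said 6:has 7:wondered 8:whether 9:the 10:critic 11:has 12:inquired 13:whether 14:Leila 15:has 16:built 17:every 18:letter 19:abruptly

5

The displaced element is "who" (word 1).
It is linked across 1 clause boundary (Ø).
It functions as the subject of "wondered", so the gap sits immediately after word 5 ("said").
Base order: This detective has said that who has wondered whether the critic has inquired whether Leila has built every letter abruptly.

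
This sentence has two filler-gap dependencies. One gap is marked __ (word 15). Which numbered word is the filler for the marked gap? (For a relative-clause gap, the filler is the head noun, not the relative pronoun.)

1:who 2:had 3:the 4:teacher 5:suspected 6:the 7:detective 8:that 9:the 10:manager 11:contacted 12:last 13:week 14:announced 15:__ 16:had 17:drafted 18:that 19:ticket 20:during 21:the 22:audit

The marked gap is the subject of "drafted".
Its filler is the fronted wh-phrase "who", at word 1.
(The other dependency links word 7 to a gap after word 11.)

1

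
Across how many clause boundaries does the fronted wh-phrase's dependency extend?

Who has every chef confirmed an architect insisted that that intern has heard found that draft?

3

"who" is extracted from the subject of "found".
Boundaries crossed, outermost first: [Ø], [that], [Ø] — 3 in total.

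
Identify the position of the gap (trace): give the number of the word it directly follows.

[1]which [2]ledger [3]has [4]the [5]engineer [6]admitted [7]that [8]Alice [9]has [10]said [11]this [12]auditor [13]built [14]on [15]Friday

13

The displaced element is "which ledger" (word 2).
It is linked across 2 clause boundaries (that → Ø).
It functions as the direct object of "built", so the gap sits immediately after word 13 ("built").
Base order: The engineer has admitted that Alice has said this auditor built which ledger on Friday.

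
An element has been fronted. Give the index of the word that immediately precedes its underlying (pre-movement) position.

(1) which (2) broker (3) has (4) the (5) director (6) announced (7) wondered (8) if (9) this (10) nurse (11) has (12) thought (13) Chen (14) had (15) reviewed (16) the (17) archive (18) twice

The displaced element is "which broker" (word 2).
It is linked across 1 clause boundary (Ø).
It functions as the subject of "wondered", so the gap sits immediately after word 6 ("announced").
Base order: The director has announced that which broker wondered if this nurse has thought Chen had reviewed the archive twice.

6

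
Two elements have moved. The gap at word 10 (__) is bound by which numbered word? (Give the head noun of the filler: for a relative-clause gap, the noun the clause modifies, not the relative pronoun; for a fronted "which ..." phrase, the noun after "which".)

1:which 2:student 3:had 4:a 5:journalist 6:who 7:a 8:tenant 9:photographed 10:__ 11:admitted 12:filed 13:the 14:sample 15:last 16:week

5

The marked gap is inside the relative clause, the direct object of "photographed".
Its filler is the head noun "journalist" (via "who"), at word 5.
(The other dependency links word 2 to a gap after word 11.)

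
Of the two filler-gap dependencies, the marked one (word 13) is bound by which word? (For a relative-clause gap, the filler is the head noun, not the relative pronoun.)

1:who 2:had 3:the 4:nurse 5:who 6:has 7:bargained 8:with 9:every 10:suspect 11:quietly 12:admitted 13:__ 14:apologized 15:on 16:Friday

1

The marked gap is the subject of "apologized".
Its filler is the fronted wh-phrase "who", at word 1.
(The other dependency links word 4 to a gap after word 5.)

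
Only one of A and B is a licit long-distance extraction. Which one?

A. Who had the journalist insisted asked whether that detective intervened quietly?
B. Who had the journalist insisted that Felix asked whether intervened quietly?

In B, the wh-phrase is extracted from inside a wh-island (introduced by "whether"), which blocks movement.
In A, the extraction path crosses only that-complement boundaries, which are transparent.
So A is grammatical.

A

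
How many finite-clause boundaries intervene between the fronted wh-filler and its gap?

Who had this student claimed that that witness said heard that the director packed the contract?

"who" is extracted from the subject of "heard".
Boundaries crossed, outermost first: [that], [Ø] — 2 in total.

2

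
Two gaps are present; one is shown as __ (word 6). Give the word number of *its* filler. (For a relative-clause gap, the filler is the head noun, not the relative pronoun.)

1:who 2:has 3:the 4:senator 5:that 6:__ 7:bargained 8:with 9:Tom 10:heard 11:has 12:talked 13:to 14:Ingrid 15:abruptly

The marked gap is inside the relative clause, the subject of "bargained".
Its filler is the head noun "senator" (via "that"), at word 4.
(The other dependency links word 1 to a gap after word 10.)

4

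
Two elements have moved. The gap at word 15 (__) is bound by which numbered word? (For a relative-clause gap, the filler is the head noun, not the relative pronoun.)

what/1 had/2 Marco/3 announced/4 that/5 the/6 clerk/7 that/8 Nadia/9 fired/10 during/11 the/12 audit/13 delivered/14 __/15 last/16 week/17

The marked gap is the direct object of "delivered".
Its filler is the fronted wh-phrase "what", at word 1.
(The other dependency links word 7 to a gap after word 10.)

1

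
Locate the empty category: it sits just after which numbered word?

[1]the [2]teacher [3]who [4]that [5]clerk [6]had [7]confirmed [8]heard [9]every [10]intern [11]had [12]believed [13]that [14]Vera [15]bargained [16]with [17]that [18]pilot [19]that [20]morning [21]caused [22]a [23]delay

7

The displaced element is "the teacher" (word 2).
It is linked across 1 clause boundary (Ø).
It functions as the subject of "heard", so the gap sits immediately after word 7 ("confirmed").
Base order: That clerk had confirmed the teacher heard every intern had believed that Vera bargained with that pilot that morning.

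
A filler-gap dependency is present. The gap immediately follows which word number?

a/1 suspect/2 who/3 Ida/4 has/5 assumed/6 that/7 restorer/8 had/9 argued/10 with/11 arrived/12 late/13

11

The displaced element is "a suspect" (word 2).
It is linked across 1 clause boundary (Ø).
It functions as the object of the preposition "with" of "argued", so the gap sits immediately after word 11 ("with").
Base order: Ida has assumed that restorer had argued with a suspect.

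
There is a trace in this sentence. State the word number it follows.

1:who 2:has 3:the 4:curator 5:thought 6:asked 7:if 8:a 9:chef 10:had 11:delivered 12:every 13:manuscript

5

The displaced element is "who" (word 1).
It is linked across 1 clause boundary (Ø).
It functions as the subject of "asked", so the gap sits immediately after word 5 ("thought").
Base order: The curator has thought who asked if a chef had delivered every manuscript.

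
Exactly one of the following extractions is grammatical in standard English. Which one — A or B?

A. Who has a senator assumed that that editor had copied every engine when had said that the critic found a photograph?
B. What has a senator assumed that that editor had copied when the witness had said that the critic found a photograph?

B

In A, the wh-phrase is extracted from inside an adjunct island (introduced by "when"), which blocks movement.
In B, the extraction path crosses only that-complement boundaries, which are transparent.
So B is grammatical.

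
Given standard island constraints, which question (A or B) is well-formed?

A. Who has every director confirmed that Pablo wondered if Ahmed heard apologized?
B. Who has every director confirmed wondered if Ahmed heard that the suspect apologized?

B

In A, the wh-phrase is extracted from inside a wh-island (introduced by "if"), which blocks movement.
In B, the extraction path crosses only that-complement boundaries, which are transparent.
So B is grammatical.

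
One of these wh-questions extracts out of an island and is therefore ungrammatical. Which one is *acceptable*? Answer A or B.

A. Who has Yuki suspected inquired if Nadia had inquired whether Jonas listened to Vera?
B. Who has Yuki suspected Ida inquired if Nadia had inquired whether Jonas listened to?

A

In B, the wh-phrase is extracted from inside a wh-island (introduced by "if"), which blocks movement.
In A, the extraction path crosses only that-complement boundaries, which are transparent.
So A is grammatical.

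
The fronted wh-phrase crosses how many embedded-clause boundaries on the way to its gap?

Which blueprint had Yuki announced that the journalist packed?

1

"which blueprint" is extracted from the object of "packed".
Boundaries crossed, outermost first: [that] — 1 in total.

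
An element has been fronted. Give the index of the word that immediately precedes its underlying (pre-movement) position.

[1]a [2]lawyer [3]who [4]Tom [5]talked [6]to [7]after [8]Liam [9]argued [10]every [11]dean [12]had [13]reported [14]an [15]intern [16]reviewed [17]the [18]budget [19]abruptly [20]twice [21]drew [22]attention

6

The displaced element is "a lawyer" (word 2).
It functions as the object of the preposition "to" of "talked", so the gap sits immediately after word 6 ("to").
Base order: Tom talked to a lawyer after Liam argued every dean had reported an intern reviewed the budget abruptly twice.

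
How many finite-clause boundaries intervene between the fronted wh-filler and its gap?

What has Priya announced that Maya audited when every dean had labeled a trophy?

1

"what" is extracted from the object of "audited".
Boundaries crossed, outermost first: [that] — 1 in total.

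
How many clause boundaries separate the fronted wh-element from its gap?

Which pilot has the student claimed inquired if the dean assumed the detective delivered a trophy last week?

"which pilot" is extracted from the subject of "inquired".
Boundaries crossed, outermost first: [Ø] — 1 in total.

1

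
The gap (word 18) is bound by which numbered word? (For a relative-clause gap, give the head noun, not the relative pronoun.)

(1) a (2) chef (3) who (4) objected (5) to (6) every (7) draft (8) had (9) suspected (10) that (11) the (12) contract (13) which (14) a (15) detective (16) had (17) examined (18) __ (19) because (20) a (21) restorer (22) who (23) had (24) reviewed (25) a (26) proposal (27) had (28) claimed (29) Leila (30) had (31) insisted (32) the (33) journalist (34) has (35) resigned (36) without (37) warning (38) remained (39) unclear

The gap at 18 is the object of "examined", inside a relative clause.
The relative pronoun is "which" (word 13); it is bound by the head noun immediately before it.
Its filler is the head noun "contract", at word 12.

12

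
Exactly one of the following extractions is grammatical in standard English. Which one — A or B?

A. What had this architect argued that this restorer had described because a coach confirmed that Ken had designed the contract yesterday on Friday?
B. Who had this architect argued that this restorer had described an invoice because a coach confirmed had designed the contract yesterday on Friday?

A

In B, the wh-phrase is extracted from inside an adjunct island (introduced by "because"), which blocks movement.
In A, the extraction path crosses only that-complement boundaries, which are transparent.
So A is grammatical.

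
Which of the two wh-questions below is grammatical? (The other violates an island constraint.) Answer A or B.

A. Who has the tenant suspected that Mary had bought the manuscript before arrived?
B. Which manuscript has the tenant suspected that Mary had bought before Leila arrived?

In A, the wh-phrase is extracted from inside an adjunct island (introduced by "before"), which blocks movement.
In B, the extraction path crosses only that-complement boundaries, which are transparent.
So B is grammatical.

B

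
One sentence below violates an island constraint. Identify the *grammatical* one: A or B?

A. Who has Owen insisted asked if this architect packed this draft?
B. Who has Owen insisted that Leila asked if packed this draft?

In B, the wh-phrase is extracted from inside a wh-island (introduced by "if"), which blocks movement.
In A, the extraction path crosses only that-complement boundaries, which are transparent.
So A is grammatical.

A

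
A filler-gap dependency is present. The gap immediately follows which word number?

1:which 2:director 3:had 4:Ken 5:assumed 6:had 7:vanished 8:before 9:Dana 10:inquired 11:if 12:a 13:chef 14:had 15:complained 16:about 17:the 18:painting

5

The displaced element is "which director" (word 2).
It is linked across 1 clause boundary (Ø).
It functions as the subject of "vanished", so the gap sits immediately after word 5 ("assumed").
Base order: Ken had assumed that which director had vanished before Dana inquired if a chef had complained about the painting.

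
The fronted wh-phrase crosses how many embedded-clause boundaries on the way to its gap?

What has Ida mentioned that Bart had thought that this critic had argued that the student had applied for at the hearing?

3

"what" is extracted from the PP object of "applied".
Boundaries crossed, outermost first: [that], [that], [that] — 3 in total.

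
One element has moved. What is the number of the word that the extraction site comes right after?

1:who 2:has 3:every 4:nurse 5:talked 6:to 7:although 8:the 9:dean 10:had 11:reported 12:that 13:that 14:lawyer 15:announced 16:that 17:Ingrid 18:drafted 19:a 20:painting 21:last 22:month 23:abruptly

The displaced element is "who" (word 1).
It functions as the object of the preposition "to" of "talked", so the gap sits immediately after word 6 ("to").
Base order: Every nurse has talked to who although the dean had reported that that lawyer announced that Ingrid drafted a painting last month abruptly.

6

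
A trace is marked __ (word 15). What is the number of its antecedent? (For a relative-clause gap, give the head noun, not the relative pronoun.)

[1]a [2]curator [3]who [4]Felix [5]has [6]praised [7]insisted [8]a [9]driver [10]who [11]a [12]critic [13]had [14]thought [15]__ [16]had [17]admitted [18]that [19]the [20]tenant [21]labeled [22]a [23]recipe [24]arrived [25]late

The gap at 15 is the subject of "admitted", inside a relative clause.
The relative pronoun is "who" (word 10); it is bound by the head noun immediately before it.
Its filler is the head noun "driver", at word 9.

9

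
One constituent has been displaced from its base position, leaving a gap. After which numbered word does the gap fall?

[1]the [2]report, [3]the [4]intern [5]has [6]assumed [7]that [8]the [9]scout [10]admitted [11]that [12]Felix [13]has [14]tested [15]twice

The displaced element is "the report" (word 2).
It is linked across 2 clause boundaries (that → that).
It functions as the direct object of "tested", so the gap sits immediately after word 14 ("tested").
Base order: The intern has assumed that the scout admitted that Felix has tested the report twice.

14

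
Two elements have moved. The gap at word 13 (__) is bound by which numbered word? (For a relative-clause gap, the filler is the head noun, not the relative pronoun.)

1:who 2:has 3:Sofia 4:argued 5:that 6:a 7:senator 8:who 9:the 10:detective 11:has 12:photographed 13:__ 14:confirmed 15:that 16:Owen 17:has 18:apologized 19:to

The marked gap is inside the relative clause, the direct object of "photographed".
Its filler is the head noun "senator" (via "who"), at word 7.
(The other dependency links word 1 to a gap after word 19.)

7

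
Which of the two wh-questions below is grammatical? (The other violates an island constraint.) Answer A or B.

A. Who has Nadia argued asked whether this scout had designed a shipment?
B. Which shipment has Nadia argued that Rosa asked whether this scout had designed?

A

In B, the wh-phrase is extracted from inside a wh-island (introduced by "whether"), which blocks movement.
In A, the extraction path crosses only that-complement boundaries, which are transparent.
So A is grammatical.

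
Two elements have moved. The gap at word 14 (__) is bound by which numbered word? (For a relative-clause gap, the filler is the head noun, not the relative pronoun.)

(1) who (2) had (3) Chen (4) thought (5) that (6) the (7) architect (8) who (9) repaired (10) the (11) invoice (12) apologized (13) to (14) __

The marked gap is the object of the preposition "to" of "apologized".
Its filler is the fronted wh-phrase "who", at word 1.
(The other dependency links word 7 to a gap after word 8.)

1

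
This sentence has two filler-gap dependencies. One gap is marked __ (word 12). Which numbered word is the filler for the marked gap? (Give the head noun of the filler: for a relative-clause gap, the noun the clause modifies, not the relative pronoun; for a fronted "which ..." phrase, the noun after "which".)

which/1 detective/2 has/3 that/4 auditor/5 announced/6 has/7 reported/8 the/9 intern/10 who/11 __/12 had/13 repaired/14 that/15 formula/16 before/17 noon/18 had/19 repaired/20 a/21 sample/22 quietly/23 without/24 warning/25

The marked gap is inside the relative clause, the subject of "repaired".
Its filler is the head noun "intern" (via "who"), at word 10.
(The other dependency links word 2 to a gap after word 6.)

10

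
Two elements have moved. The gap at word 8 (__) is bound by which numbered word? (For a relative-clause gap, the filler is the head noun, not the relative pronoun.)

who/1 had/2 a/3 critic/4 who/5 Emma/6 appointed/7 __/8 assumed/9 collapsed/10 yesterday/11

The marked gap is inside the relative clause, the direct object of "appointed".
Its filler is the head noun "critic" (via "who"), at word 4.
(The other dependency links word 1 to a gap after word 9.)

4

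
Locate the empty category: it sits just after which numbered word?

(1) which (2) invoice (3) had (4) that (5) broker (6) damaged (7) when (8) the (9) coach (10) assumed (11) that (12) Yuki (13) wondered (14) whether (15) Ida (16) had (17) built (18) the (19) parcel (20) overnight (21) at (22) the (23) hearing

6

The displaced element is "which invoice" (word 2).
It functions as the direct object of "damaged", so the gap sits immediately after word 6 ("damaged").
Base order: That broker had damaged which invoice when the coach assumed that Yuki wondered whether Ida had built the parcel overnight at the hearing.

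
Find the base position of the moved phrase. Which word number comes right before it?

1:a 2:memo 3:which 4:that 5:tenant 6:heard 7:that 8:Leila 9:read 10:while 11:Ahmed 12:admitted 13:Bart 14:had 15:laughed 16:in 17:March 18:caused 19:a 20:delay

The displaced element is "a memo" (word 2).
It is linked across 1 clause boundary (that).
It functions as the direct object of "read", so the gap sits immediately after word 9 ("read").
Base order: That tenant heard that Leila read a memo while Ahmed admitted Bart had laughed in March.

9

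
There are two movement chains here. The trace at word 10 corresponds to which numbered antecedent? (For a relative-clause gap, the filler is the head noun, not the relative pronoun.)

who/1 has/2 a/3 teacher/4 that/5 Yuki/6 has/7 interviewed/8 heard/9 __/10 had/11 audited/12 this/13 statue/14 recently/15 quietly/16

1

The marked gap is the subject of "audited".
Its filler is the fronted wh-phrase "who", at word 1.
(The other dependency links word 4 to a gap after word 8.)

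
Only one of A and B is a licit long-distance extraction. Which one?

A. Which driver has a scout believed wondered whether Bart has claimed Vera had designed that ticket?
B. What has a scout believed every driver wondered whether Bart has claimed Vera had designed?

In B, the wh-phrase is extracted from inside a wh-island (introduced by "whether"), which blocks movement.
In A, the extraction path crosses only that-complement boundaries, which are transparent.
So A is grammatical.

A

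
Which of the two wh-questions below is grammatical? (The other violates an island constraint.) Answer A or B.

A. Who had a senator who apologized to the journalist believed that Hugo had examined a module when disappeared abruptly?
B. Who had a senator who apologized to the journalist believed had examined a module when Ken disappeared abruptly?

B

In A, the wh-phrase is extracted from inside an adjunct island (introduced by "when"), which blocks movement.
In B, the extraction path crosses only that-complement boundaries, which are transparent.
So B is grammatical.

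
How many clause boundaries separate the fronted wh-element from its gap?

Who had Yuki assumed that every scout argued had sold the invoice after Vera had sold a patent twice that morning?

2

"who" is extracted from the subject of "sold".
Boundaries crossed, outermost first: [that], [Ø] — 2 in total.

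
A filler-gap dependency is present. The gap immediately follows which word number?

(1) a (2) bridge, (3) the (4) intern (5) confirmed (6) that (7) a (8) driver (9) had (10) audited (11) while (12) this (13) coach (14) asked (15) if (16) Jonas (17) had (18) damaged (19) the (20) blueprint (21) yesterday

The displaced element is "a bridge" (word 2).
It is linked across 1 clause boundary (that).
It functions as the direct object of "audited", so the gap sits immediately after word 10 ("audited").
Base order: The intern confirmed that a driver had audited a bridge while this coach asked if Jonas had damaged the blueprint yesterday.

10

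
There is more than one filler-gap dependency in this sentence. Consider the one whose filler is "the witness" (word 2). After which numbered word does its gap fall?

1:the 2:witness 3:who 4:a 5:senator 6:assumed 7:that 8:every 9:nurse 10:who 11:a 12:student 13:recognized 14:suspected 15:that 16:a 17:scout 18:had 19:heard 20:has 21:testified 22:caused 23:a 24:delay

The displaced element is "the witness" (word 2).
It is linked across 3 clause boundaries (that → that → Ø).
It functions as the subject of "testified", so the gap sits immediately after word 19 ("heard").
Base order: A senator assumed that every nurse who a student recognized suspected that a scout had heard that the witness has testified.

19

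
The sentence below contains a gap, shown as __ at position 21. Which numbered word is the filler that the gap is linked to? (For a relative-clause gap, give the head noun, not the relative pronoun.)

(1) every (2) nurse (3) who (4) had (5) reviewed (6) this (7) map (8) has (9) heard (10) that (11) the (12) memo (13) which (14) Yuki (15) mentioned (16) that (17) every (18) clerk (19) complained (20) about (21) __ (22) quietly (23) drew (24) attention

The gap at 21 is the prepositional object of "complained", inside a relative clause.
The relative pronoun is "which" (word 13); it is bound by the head noun immediately before it.
Its filler is the head noun "memo", at word 12.

12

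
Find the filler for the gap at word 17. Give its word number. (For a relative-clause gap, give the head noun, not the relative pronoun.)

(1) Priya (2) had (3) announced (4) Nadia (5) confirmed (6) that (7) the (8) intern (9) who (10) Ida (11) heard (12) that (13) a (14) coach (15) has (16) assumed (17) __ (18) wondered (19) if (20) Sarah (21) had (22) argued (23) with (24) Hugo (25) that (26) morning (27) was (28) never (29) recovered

The gap at 17 is the subject of "wondered", inside a relative clause.
The relative pronoun is "who" (word 9); it is bound by the head noun immediately before it.
Its filler is the head noun "intern", at word 8.

8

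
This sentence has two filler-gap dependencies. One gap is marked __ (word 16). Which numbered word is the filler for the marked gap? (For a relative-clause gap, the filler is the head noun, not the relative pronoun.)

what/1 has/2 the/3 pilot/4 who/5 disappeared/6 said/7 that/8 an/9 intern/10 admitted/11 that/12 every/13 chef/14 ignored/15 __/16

1

The marked gap is the direct object of "ignored".
Its filler is the fronted wh-phrase "what", at word 1.
(The other dependency links word 4 to a gap after word 5.)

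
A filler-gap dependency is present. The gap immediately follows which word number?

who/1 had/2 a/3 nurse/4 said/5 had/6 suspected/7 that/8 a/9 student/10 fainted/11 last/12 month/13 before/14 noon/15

The displaced element is "who" (word 1).
It is linked across 1 clause boundary (Ø).
It functions as the subject of "suspected", so the gap sits immediately after word 5 ("said").
Base order: A nurse had said that who had suspected that a student fainted last month before noon.

5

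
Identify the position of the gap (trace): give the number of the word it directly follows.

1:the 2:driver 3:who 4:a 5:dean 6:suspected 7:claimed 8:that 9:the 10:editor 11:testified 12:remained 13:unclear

The displaced element is "the driver" (word 2).
It is linked across 1 clause boundary (Ø).
It functions as the subject of "claimed", so the gap sits immediately after word 6 ("suspected").
Base order: A dean suspected that the driver claimed that the editor testified.

6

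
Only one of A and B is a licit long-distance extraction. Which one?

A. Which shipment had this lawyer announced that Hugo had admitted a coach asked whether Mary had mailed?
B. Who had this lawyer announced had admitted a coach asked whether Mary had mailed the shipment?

B

In A, the wh-phrase is extracted from inside a wh-island (introduced by "whether"), which blocks movement.
In B, the extraction path crosses only that-complement boundaries, which are transparent.
So B is grammatical.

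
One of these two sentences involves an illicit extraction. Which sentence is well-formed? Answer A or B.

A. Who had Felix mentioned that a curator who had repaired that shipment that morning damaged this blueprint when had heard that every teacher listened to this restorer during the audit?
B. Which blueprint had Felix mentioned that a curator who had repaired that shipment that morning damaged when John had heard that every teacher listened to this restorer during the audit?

B

In A, the wh-phrase is extracted from inside an adjunct island (introduced by "when"), which blocks movement.
In B, the extraction path crosses only that-complement boundaries, which are transparent.
So B is grammatical.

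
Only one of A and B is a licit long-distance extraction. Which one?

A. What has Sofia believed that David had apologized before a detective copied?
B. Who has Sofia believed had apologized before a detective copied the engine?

In A, the wh-phrase is extracted from inside an adjunct island (introduced by "before"), which blocks movement.
In B, the extraction path crosses only that-complement boundaries, which are transparent.
So B is grammatical.

B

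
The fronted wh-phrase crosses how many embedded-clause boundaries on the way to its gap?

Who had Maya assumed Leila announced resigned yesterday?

"who" is extracted from the subject of "resigned".
Boundaries crossed, outermost first: [Ø], [Ø] — 2 in total.

2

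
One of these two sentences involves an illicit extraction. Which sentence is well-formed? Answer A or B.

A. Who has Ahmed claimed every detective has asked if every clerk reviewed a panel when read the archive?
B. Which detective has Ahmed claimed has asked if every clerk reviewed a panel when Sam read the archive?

B

In A, the wh-phrase is extracted from inside a wh-island (introduced by "if"), which blocks movement.
In B, the extraction path crosses only that-complement boundaries, which are transparent.
So B is grammatical.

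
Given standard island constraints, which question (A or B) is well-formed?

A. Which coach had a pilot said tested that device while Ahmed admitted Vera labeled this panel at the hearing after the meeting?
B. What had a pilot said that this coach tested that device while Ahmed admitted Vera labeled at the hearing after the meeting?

A

In B, the wh-phrase is extracted from inside an adjunct island (introduced by "while"), which blocks movement.
In A, the extraction path crosses only that-complement boundaries, which are transparent.
So A is grammatical.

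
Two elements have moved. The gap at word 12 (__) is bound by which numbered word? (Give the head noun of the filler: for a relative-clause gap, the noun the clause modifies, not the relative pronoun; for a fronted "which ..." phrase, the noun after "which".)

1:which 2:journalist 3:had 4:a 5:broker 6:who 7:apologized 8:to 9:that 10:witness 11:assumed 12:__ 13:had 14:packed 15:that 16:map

The marked gap is the subject of "packed".
Its filler is the fronted wh-phrase "which journalist", at word 2.
(The other dependency links word 5 to a gap after word 6.)

2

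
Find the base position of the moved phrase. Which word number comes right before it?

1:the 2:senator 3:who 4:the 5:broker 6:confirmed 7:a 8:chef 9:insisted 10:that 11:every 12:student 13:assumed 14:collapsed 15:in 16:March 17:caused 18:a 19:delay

The displaced element is "the senator" (word 2).
It is linked across 3 clause boundaries (Ø → that → Ø).
It functions as the subject of "collapsed", so the gap sits immediately after word 13 ("assumed").
Base order: The broker confirmed a chef insisted that every student assumed the senator collapsed in March.

13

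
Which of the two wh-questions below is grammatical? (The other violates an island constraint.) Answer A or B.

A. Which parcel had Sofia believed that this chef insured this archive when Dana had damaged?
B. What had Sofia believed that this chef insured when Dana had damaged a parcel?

B

In A, the wh-phrase is extracted from inside an adjunct island (introduced by "when"), which blocks movement.
In B, the extraction path crosses only that-complement boundaries, which are transparent.
So B is grammatical.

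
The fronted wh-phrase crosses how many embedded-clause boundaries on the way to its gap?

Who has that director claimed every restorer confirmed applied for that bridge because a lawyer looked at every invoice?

"who" is extracted from the subject of "applied".
Boundaries crossed, outermost first: [Ø], [Ø] — 2 in total.

2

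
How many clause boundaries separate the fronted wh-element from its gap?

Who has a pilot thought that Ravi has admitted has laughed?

2

"who" is extracted from the subject of "laughed".
Boundaries crossed, outermost first: [that], [Ø] — 2 in total.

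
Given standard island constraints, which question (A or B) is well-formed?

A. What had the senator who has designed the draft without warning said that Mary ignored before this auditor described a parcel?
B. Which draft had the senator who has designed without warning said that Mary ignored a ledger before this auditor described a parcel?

A

In B, the wh-phrase is extracted from inside a complex-NP island (relative clause) (introduced by "who"), which blocks movement.
In A, the extraction path crosses only that-complement boundaries, which are transparent.
So A is grammatical.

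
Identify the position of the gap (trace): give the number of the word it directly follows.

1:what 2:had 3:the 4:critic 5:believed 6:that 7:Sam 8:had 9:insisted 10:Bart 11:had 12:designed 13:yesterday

12

The displaced element is "what" (word 1).
It is linked across 2 clause boundaries (that → Ø).
It functions as the direct object of "designed", so the gap sits immediately after word 12 ("designed").
Base order: The critic had believed that Sam had insisted Bart had designed what yesterday.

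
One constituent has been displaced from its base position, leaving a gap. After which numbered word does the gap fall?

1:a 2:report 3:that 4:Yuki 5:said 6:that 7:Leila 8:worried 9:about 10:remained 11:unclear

9

The displaced element is "a report" (word 2).
It is linked across 1 clause boundary (that).
It functions as the object of the preposition "about" of "worried", so the gap sits immediately after word 9 ("about").
Base order: Yuki said that Leila worried about a report.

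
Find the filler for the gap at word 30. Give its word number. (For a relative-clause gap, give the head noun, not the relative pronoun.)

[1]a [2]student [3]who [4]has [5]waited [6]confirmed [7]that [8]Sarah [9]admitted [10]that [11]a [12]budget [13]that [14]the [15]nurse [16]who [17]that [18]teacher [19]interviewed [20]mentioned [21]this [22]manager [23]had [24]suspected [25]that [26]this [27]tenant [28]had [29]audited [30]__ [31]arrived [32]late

The gap at 30 is the object of "audited", inside a relative clause.
The relative pronoun is "that" (word 13); it is bound by the head noun immediately before it.
Its filler is the head noun "budget", at word 12.

12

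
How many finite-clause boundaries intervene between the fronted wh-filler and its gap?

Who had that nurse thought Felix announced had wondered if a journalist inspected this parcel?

2

"who" is extracted from the subject of "wondered".
Boundaries crossed, outermost first: [Ø], [Ø] — 2 in total.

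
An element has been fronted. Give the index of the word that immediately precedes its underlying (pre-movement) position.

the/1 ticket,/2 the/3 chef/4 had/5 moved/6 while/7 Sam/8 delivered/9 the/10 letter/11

6

The displaced element is "the ticket" (word 2).
It functions as the direct object of "moved", so the gap sits immediately after word 6 ("moved").
Base order: The chef had moved the ticket while Sam delivered the letter.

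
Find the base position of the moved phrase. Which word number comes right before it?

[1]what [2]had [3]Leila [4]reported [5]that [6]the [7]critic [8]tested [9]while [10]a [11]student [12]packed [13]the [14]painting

8

The displaced element is "what" (word 1).
It is linked across 1 clause boundary (that).
It functions as the direct object of "tested", so the gap sits immediately after word 8 ("tested").
Base order: Leila had reported that the critic tested what while a student packed the painting.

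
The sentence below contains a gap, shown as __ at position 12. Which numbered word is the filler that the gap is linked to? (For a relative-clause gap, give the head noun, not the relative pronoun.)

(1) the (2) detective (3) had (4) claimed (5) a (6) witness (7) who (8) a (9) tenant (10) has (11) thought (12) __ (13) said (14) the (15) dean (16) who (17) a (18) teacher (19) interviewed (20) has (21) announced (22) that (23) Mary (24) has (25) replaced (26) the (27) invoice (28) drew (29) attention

The gap at 12 is the subject of "said", inside a relative clause.
The relative pronoun is "who" (word 7); it is bound by the head noun immediately before it.
Its filler is the head noun "witness", at word 6.

6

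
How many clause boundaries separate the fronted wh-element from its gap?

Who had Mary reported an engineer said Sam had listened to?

"who" is extracted from the PP object of "listened".
Boundaries crossed, outermost first: [Ø], [Ø] — 2 in total.

2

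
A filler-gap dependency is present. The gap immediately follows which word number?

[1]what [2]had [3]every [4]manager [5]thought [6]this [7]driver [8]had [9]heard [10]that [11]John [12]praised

12

The displaced element is "what" (word 1).
It is linked across 2 clause boundaries (Ø → that).
It functions as the direct object of "praised", so the gap sits immediately after word 12 ("praised").
Base order: Every manager had thought this driver had heard that John praised what.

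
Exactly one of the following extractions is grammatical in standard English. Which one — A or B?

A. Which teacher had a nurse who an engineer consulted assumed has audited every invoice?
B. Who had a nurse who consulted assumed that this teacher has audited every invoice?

A

In B, the wh-phrase is extracted from inside a complex-NP island (relative clause) (introduced by "who"), which blocks movement.
In A, the extraction path crosses only that-complement boundaries, which are transparent.
So A is grammatical.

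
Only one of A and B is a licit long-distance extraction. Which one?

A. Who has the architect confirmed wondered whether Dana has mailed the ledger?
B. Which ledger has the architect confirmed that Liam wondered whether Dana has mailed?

In B, the wh-phrase is extracted from inside a wh-island (introduced by "whether"), which blocks movement.
In A, the extraction path crosses only that-complement boundaries, which are transparent.
So A is grammatical.

A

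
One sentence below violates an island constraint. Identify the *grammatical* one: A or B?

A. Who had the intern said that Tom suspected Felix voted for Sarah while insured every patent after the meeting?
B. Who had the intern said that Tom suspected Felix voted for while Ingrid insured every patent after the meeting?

B

In A, the wh-phrase is extracted from inside an adjunct island (introduced by "while"), which blocks movement.
In B, the extraction path crosses only that-complement boundaries, which are transparent.
So B is grammatical.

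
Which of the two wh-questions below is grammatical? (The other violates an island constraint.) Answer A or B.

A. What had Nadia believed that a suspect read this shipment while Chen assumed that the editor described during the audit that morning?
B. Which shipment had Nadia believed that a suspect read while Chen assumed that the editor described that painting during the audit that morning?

B

In A, the wh-phrase is extracted from inside an adjunct island (introduced by "while"), which blocks movement.
In B, the extraction path crosses only that-complement boundaries, which are transparent.
So B is grammatical.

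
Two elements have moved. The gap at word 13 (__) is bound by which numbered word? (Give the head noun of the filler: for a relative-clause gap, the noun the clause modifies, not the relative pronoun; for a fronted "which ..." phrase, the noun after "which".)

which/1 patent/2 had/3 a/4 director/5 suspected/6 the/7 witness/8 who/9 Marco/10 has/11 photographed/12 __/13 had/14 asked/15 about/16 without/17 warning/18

8

The marked gap is inside the relative clause, the direct object of "photographed".
Its filler is the head noun "witness" (via "who"), at word 8.
(The other dependency links word 2 to a gap after word 16.)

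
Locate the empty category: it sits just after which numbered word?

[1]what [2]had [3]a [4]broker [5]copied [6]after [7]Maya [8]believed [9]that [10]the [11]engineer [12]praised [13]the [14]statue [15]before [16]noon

The displaced element is "what" (word 1).
It functions as the direct object of "copied", so the gap sits immediately after word 5 ("copied").
Base order: A broker had copied what after Maya believed that the engineer praised the statue before noon.

5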